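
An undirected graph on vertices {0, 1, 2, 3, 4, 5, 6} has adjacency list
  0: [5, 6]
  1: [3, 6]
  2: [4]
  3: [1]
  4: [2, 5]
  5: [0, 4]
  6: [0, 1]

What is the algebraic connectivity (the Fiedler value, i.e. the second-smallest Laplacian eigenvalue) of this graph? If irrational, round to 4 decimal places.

With the vertex order [0, 1, 2, 3, 4, 5, 6], the degrees are [2, 2, 1, 1, 2, 2, 2], giving D = diag(2, 2, 1, 1, 2, 2, 2) and L = D - A. The smallest Laplacian eigenvalue is always 0. The next one, lambda_2 = 0.1981, measures how hard the graph is to disconnect: larger values mean better connectivity.

0.1981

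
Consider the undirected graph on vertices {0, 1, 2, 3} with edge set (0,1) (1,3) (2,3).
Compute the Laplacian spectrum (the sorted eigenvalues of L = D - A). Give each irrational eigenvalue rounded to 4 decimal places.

[0, 0.5858, 2, 3.4142]

Each diagonal entry of L is the vertex degree and each off-diagonal entry is -1 where an edge is present, 0 otherwise; in the order [0, 1, 2, 3] the diagonal is [1, 2, 1, 2]. L is symmetric positive semidefinite, so every eigenvalue is real and nonnegative. The single zero eigenvalue shows the graph is connected. The largest eigenvalue, 3.4142, is at most the vertex count 4. The eigenvalues sum to 6, which equals trace(L) = 2|E|.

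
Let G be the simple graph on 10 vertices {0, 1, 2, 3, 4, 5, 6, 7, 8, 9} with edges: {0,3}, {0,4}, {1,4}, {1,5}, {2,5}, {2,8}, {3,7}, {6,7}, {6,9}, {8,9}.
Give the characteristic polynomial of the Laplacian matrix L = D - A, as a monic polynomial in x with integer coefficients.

x^10 - 20x^9 + 170x^8 - 800x^7 + 2275x^6 - 4004x^5 + 4290x^4 - 2640x^3 + 825x^2 - 100x

Each diagonal entry of L is the vertex degree and each off-diagonal entry is -1 where an edge is present, 0 otherwise; in the order [0, 1, 2, 3, 4, 5, 6, 7, 8, 9] the diagonal is [2, 2, 2, 2, 2, 2, 2, 2, 2, 2]. L has integer entries, so p(x) = det(xI - L) has integer coefficients. Expanding the determinant yields x^10 - 20x^9 + 170x^8 - 800x^7 + 2275x^6 - 4004x^5 + 4290x^4 - 2640x^3 + 825x^2 - 100x. The coefficient of x^9 equals -trace(L) = -20, matching the sum of degrees.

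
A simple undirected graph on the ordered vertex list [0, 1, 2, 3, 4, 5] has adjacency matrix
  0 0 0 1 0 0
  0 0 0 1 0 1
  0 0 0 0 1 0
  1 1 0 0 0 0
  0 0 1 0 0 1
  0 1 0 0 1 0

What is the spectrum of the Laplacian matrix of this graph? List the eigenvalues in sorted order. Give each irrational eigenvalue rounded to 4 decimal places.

[0, 0.2679, 1, 2, 3, 3.7321]

Reading degrees in the order [0, 1, 2, 3, 4, 5] gives [1, 2, 1, 2, 2, 2]; set D = diag(1, 2, 1, 2, 2, 2) and form L = D - A. Since every row of L sums to 0, the all-ones vector is in the kernel and 0 is an eigenvalue. There is one zero in the spectrum, matching the 1 component.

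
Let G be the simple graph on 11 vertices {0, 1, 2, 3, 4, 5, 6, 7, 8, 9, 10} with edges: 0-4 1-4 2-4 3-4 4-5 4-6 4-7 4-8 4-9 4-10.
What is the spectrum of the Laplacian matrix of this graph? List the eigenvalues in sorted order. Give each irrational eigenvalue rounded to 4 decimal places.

[0, 1, 1, 1, 1, 1, 1, 1, 1, 1, 11]

With the vertex order [0, 1, 2, 3, 4, 5, 6, 7, 8, 9, 10], the degrees are [1, 1, 1, 1, 10, 1, 1, 1, 1, 1, 1], giving D = diag(1, 1, 1, 1, 10, 1, 1, 1, 1, 1, 1) and L = D - A. Since every row of L sums to 0, the all-ones vector is in the kernel and 0 is an eigenvalue. The largest eigenvalue, 11, is at most the vertex count 11.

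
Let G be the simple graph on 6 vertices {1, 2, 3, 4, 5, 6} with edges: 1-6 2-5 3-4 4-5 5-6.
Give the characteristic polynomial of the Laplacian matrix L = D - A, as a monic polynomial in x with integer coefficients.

x^6 - 10x^5 + 35x^4 - 52x^3 + 31x^2 - 6x

With the vertex order [1, 2, 3, 4, 5, 6], the degrees are [1, 1, 1, 2, 3, 2], giving D = diag(1, 1, 1, 2, 3, 2) and L = D - A. Computing det(xI - L) by cofactor expansion (or equivalently via sum-over-permutations) gives x^6 - 10x^5 + 35x^4 - 52x^3 + 31x^2 - 6x. The coefficient of x^5 equals -trace(L) = -10, matching the sum of degrees. There is one zero in the spectrum, matching the 1 component.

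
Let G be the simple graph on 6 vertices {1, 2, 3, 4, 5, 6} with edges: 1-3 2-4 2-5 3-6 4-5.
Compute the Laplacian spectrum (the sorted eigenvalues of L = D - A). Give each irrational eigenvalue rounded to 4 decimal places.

[0, 0, 1, 3, 3, 3]

With the vertex order [1, 2, 3, 4, 5, 6], the degrees are [1, 2, 2, 2, 2, 1], giving D = diag(1, 2, 2, 2, 2, 1) and L = D - A. L is symmetric positive semidefinite, so every eigenvalue is real and nonnegative. The 2 zero eigenvalues correspond to the 2 connected components. The eigenvalues sum to 10, which equals trace(L) = 2|E|.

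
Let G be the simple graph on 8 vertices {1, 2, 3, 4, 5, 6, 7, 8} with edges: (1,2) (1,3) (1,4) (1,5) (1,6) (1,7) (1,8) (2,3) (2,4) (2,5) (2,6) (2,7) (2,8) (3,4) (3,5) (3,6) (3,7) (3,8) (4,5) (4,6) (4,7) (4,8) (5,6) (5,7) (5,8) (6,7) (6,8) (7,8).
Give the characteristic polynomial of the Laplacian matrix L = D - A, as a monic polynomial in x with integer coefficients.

x^8 - 56x^7 + 1344x^6 - 17920x^5 + 143360x^4 - 688128x^3 + 1835008x^2 - 2097152x

With the vertex order [1, 2, 3, 4, 5, 6, 7, 8], the degrees are [7, 7, 7, 7, 7, 7, 7, 7], giving D = diag(7, 7, 7, 7, 7, 7, 7, 7) and L = D - A. Computing det(xI - L) by cofactor expansion (or equivalently via sum-over-permutations) gives x^8 - 56x^7 + 1344x^6 - 17920x^5 + 143360x^4 - 688128x^3 + 1835008x^2 - 2097152x. The coefficient of x^7 equals -trace(L) = -56, matching the sum of degrees.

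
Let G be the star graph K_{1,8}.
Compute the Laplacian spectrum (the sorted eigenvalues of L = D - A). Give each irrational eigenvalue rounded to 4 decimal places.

[0, 1, 1, 1, 1, 1, 1, 1, 9]

The graph has 9 vertices and degree multiset [8, 1, 1, 1, 1, 1, 1, 1, 1]; D is the diagonal matrix of degrees and L = D - A. Diagonalising L (or applying a numerical eigensolver to the 9x9 matrix) gives the spectrum above.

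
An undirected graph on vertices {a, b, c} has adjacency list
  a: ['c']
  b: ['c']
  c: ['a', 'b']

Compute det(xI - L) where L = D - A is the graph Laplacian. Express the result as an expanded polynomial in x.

Each diagonal entry of L is the vertex degree and each off-diagonal entry is -1 where an edge is present, 0 otherwise; in the order [a, b, c] the diagonal is [1, 1, 2]. L has integer entries, so p(x) = det(xI - L) has integer coefficients. Expanding the determinant yields x^3 - 4x^2 + 3x. The coefficient of x^2 equals -trace(L) = -4, matching the sum of degrees. The largest eigenvalue, 3, is at most the vertex count 3.

x^3 - 4x^2 + 3x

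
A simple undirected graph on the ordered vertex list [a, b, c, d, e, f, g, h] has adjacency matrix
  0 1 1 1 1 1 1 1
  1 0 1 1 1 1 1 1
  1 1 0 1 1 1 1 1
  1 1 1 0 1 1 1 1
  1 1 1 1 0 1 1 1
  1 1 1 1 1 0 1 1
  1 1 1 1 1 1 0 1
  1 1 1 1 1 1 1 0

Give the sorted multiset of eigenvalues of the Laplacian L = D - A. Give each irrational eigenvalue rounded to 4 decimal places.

[0, 8, 8, 8, 8, 8, 8, 8]

With the vertex order [a, b, c, d, e, f, g, h], the degrees are [7, 7, 7, 7, 7, 7, 7, 7], giving D = diag(7, 7, 7, 7, 7, 7, 7, 7) and L = D - A. Diagonalising L (or applying a numerical eigensolver to the 8x8 matrix) gives the spectrum above. The single zero eigenvalue shows the graph is connected. There is one zero in the spectrum, matching the 1 component. By the matrix-tree theorem the graph has (1/8) * product of the nonzero eigenvalues = 262144 spanning trees.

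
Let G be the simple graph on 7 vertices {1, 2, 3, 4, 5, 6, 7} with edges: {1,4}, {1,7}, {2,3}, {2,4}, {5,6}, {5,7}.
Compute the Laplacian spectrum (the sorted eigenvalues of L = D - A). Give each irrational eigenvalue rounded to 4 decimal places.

With the vertex order [1, 2, 3, 4, 5, 6, 7], the degrees are [2, 2, 1, 2, 2, 1, 2], giving D = diag(2, 2, 1, 2, 2, 1, 2) and L = D - A. Diagonalising L (or applying a numerical eigensolver to the 7x7 matrix) gives the spectrum above. The single zero eigenvalue shows the graph is connected. By the matrix-tree theorem the graph has (1/7) * product of the nonzero eigenvalues = 1 spanning tree.

[0, 0.1981, 0.7530, 1.5550, 2.4450, 3.2470, 3.8019]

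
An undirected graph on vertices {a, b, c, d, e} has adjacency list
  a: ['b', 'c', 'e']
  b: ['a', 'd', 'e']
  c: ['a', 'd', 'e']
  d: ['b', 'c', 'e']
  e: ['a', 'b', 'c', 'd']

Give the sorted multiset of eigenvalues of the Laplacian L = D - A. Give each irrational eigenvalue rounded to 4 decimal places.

With the vertex order [a, b, c, d, e], the degrees are [3, 3, 3, 3, 4], giving D = diag(3, 3, 3, 3, 4) and L = D - A. Since every row of L sums to 0, the all-ones vector is in the kernel and 0 is an eigenvalue. The single zero eigenvalue shows the graph is connected. The eigenvalues sum to 16, which equals trace(L) = 2|E|.

[0, 3, 3, 5, 5]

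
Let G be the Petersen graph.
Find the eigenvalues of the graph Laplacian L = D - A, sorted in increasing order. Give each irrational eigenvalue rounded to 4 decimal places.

[0, 2, 2, 2, 2, 2, 5, 5, 5, 5]

The graph has 10 vertices and degree multiset [3, 3, 3, 3, 3, 3, 3, 3, 3, 3]; D is the diagonal matrix of degrees and L = D - A. Diagonalising L (or applying a numerical eigensolver to the 10x10 matrix) gives the spectrum above. There is one zero in the spectrum, matching the 1 component.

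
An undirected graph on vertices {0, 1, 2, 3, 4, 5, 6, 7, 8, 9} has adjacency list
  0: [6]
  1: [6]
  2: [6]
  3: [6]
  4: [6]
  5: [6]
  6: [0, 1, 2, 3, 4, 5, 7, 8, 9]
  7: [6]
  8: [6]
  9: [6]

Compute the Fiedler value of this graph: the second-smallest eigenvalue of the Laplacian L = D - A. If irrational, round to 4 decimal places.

With the vertex order [0, 1, 2, 3, 4, 5, 6, 7, 8, 9], the degrees are [1, 1, 1, 1, 1, 1, 9, 1, 1, 1], giving D = diag(1, 1, 1, 1, 1, 1, 9, 1, 1, 1) and L = D - A. The smallest Laplacian eigenvalue is always 0. The next one, lambda_2 = 1, measures how hard the graph is to disconnect: larger values mean better connectivity. The eigenvalues sum to 18, which equals trace(L) = 2|E|. The largest eigenvalue, 10, is at most the vertex count 10.

1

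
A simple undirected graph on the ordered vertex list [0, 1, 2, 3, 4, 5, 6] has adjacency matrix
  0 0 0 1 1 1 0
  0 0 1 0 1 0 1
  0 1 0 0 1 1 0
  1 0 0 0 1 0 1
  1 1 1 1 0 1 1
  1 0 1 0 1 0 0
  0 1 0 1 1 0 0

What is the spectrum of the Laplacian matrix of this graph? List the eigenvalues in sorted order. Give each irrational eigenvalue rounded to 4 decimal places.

With the vertex order [0, 1, 2, 3, 4, 5, 6], the degrees are [3, 3, 3, 3, 6, 3, 3], giving D = diag(3, 3, 3, 3, 6, 3, 3) and L = D - A. Since every row of L sums to 0, the all-ones vector is in the kernel and 0 is an eigenvalue. There is one zero in the spectrum, matching the 1 component. The eigenvalues sum to 24, which equals trace(L) = 2|E|.

[0, 2, 2, 4, 4, 5, 7]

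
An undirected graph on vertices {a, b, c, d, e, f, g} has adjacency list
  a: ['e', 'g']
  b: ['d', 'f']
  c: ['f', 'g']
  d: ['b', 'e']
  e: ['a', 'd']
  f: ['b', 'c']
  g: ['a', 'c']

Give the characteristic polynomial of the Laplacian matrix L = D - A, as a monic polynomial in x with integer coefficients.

x^7 - 14x^6 + 77x^5 - 210x^4 + 294x^3 - 196x^2 + 49x

Each diagonal entry of L is the vertex degree and each off-diagonal entry is -1 where an edge is present, 0 otherwise; in the order [a, b, c, d, e, f, g] the diagonal is [2, 2, 2, 2, 2, 2, 2]. Computing det(xI - L) by cofactor expansion (or equivalently via sum-over-permutations) gives x^7 - 14x^6 + 77x^5 - 210x^4 + 294x^3 - 196x^2 + 49x. The coefficient of x^6 equals -trace(L) = -14, matching the sum of degrees. There is one zero in the spectrum, matching the 1 component.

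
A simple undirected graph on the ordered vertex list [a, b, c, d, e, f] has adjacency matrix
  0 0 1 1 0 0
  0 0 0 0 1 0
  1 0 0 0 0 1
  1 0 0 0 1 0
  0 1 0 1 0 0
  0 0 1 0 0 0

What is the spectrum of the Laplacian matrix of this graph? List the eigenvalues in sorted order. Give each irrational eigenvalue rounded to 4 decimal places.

[0, 0.2679, 1, 2, 3, 3.7321]

With the vertex order [a, b, c, d, e, f], the degrees are [2, 1, 2, 2, 2, 1], giving D = diag(2, 1, 2, 2, 2, 1) and L = D - A. Since every row of L sums to 0, the all-ones vector is in the kernel and 0 is an eigenvalue. The single zero eigenvalue shows the graph is connected. The eigenvalues sum to 10, which equals trace(L) = 2|E|. By the matrix-tree theorem the graph has (1/6) * product of the nonzero eigenvalues = 1 spanning tree.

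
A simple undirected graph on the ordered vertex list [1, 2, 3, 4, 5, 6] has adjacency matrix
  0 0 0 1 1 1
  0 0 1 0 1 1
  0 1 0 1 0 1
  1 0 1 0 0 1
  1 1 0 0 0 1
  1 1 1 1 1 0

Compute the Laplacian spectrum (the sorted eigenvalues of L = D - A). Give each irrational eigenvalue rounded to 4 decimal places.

[0, 2.3820, 2.3820, 4.6180, 4.6180, 6]

Reading degrees in the order [1, 2, 3, 4, 5, 6] gives [3, 3, 3, 3, 3, 5]; set D = diag(3, 3, 3, 3, 3, 5) and form L = D - A. The multiplicity of 0 as a Laplacian eigenvalue equals the number of connected components. The single zero eigenvalue shows the graph is connected.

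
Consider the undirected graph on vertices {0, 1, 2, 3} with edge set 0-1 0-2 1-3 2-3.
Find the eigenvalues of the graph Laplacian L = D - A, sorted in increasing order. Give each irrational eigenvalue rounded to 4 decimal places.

[0, 2, 2, 4]

With the vertex order [0, 1, 2, 3], the degrees are [2, 2, 2, 2], giving D = diag(2, 2, 2, 2) and L = D - A. The multiplicity of 0 as a Laplacian eigenvalue equals the number of connected components. The single zero eigenvalue shows the graph is connected. The largest eigenvalue, 4, is at most the vertex count 4. There is one zero in the spectrum, matching the 1 component.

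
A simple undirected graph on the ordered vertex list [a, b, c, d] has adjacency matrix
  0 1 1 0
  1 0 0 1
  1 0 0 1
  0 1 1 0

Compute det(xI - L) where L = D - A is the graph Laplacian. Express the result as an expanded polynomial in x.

Each diagonal entry of L is the vertex degree and each off-diagonal entry is -1 where an edge is present, 0 otherwise; in the order [a, b, c, d] the diagonal is [2, 2, 2, 2]. The eigenvalues of L are [0, 2, 2, 4]; the characteristic polynomial is the product of (x - lambda_i), which multiplies out to x^4 - 8x^3 + 20x^2 - 16x. The constant term is 0 because L is singular (the all-ones vector lies in its kernel). By the matrix-tree theorem the graph has (1/4) * product of the nonzero eigenvalues = 4 spanning trees.

x^4 - 8x^3 + 20x^2 - 16x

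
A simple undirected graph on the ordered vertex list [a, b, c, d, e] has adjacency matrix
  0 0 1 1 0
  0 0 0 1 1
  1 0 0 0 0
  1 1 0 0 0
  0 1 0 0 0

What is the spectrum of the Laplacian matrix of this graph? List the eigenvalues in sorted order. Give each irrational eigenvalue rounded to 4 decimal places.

Reading degrees in the order [a, b, c, d, e] gives [2, 2, 1, 2, 1]; set D = diag(2, 2, 1, 2, 1) and form L = D - A. The multiplicity of 0 as a Laplacian eigenvalue equals the number of connected components. The eigenvalues sum to 8, which equals trace(L) = 2|E|.

[0, 0.3820, 1.3820, 2.6180, 3.6180]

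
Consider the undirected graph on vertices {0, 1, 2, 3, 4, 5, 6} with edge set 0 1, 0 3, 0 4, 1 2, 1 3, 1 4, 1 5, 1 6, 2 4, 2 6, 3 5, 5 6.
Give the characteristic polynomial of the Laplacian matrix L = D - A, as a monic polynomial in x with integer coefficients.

x^7 - 24x^6 + 231x^5 - 1140x^4 + 3036x^3 - 4128x^2 + 2240x

Reading degrees in the order [0, 1, 2, 3, 4, 5, 6] gives [3, 6, 3, 3, 3, 3, 3]; set D = diag(3, 6, 3, 3, 3, 3, 3) and form L = D - A. The eigenvalues of L are [0, 2, 2, 4, 4, 5, 7]; the characteristic polynomial is the product of (x - lambda_i), which multiplies out to x^7 - 24x^6 + 231x^5 - 1140x^4 + 3036x^3 - 4128x^2 + 2240x. Since p(0) = det(-L) = 0, x divides p(x). By the matrix-tree theorem the graph has (1/7) * product of the nonzero eigenvalues = 320 spanning trees.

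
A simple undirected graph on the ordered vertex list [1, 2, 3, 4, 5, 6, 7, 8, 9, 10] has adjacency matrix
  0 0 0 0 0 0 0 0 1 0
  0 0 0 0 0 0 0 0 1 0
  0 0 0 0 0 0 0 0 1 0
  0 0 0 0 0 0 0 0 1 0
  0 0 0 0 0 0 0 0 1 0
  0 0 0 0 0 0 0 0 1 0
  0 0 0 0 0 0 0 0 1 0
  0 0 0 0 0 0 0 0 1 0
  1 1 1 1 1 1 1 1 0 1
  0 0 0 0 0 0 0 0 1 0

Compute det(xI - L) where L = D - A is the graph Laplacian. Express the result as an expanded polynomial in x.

x^10 - 18x^9 + 108x^8 - 336x^7 + 630x^6 - 756x^5 + 588x^4 - 288x^3 + 81x^2 - 10x

Each diagonal entry of L is the vertex degree and each off-diagonal entry is -1 where an edge is present, 0 otherwise; in the order [1, 2, 3, 4, 5, 6, 7, 8, 9, 10] the diagonal is [1, 1, 1, 1, 1, 1, 1, 1, 9, 1]. The eigenvalues of L are [0, 1, 1, 1, 1, 1, 1, 1, 1, 10]; the characteristic polynomial is the product of (x - lambda_i), which multiplies out to x^10 - 18x^9 + 108x^8 - 336x^7 + 630x^6 - 756x^5 + 588x^4 - 288x^3 + 81x^2 - 10x. The constant term is 0 because L is singular (the all-ones vector lies in its kernel). The eigenvalues sum to 18, which equals trace(L) = 2|E|.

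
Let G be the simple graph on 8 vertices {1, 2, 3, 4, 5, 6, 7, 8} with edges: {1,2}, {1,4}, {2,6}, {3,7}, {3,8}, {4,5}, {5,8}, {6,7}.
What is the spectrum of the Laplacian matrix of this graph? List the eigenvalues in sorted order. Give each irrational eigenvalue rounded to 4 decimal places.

[0, 0.5858, 0.5858, 2, 2, 3.4142, 3.4142, 4]

Each diagonal entry of L is the vertex degree and each off-diagonal entry is -1 where an edge is present, 0 otherwise; in the order [1, 2, 3, 4, 5, 6, 7, 8] the diagonal is [2, 2, 2, 2, 2, 2, 2, 2]. Diagonalising L (or applying a numerical eigensolver to the 8x8 matrix) gives the spectrum above. The single zero eigenvalue shows the graph is connected. The eigenvalues sum to 16, which equals trace(L) = 2|E|.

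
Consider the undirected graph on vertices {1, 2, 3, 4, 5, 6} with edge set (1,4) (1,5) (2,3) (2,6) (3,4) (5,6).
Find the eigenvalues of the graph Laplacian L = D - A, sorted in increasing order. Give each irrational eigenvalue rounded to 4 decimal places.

Each diagonal entry of L is the vertex degree and each off-diagonal entry is -1 where an edge is present, 0 otherwise; in the order [1, 2, 3, 4, 5, 6] the diagonal is [2, 2, 2, 2, 2, 2]. L is symmetric positive semidefinite, so every eigenvalue is real and nonnegative. There is one zero in the spectrum, matching the 1 component.

[0, 1, 1, 3, 3, 4]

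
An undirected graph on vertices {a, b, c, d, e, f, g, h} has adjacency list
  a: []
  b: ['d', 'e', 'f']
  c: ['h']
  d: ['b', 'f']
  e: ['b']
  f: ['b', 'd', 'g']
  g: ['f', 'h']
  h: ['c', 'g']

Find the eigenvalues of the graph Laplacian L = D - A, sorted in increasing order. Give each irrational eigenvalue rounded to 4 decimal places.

[0, 0, 0.2679, 1, 1.5858, 3, 3.7321, 4.4142]

Reading degrees in the order [a, b, c, d, e, f, g, h] gives [0, 3, 1, 2, 1, 3, 2, 2]; set D = diag(0, 3, 1, 2, 1, 3, 2, 2) and form L = D - A. L is symmetric positive semidefinite, so every eigenvalue is real and nonnegative. The 2 zero eigenvalues correspond to the 2 connected components. There are 2 zeros in the spectrum, matching the 2 components.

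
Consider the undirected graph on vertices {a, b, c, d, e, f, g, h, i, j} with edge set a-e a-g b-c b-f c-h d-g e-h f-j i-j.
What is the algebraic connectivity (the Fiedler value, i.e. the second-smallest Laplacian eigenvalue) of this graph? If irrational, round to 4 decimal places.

0.0979

Each diagonal entry of L is the vertex degree and each off-diagonal entry is -1 where an edge is present, 0 otherwise; in the order [a, b, c, d, e, f, g, h, i, j] the diagonal is [2, 2, 2, 1, 2, 2, 2, 2, 1, 2]. The sorted Laplacian eigenvalues are [0, 0.0979, 0.3820, 0.8244, 1.3820, 2, 2.6180, 3.1756, 3.6180, 3.9021]; the algebraic connectivity is the second entry, 0.0979. By the matrix-tree theorem the graph has (1/10) * product of the nonzero eigenvalues = 1 spanning tree.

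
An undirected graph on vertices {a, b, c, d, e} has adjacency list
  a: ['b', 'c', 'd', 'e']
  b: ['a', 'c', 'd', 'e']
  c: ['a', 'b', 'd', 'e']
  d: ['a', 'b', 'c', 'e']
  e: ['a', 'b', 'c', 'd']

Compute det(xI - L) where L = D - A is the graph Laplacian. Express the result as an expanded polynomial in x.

With the vertex order [a, b, c, d, e], the degrees are [4, 4, 4, 4, 4], giving D = diag(4, 4, 4, 4, 4) and L = D - A. The eigenvalues of L are [0, 5, 5, 5, 5]; the characteristic polynomial is the product of (x - lambda_i), which multiplies out to x^5 - 20x^4 + 150x^3 - 500x^2 + 625x. Since p(0) = det(-L) = 0, x divides p(x).

x^5 - 20x^4 + 150x^3 - 500x^2 + 625x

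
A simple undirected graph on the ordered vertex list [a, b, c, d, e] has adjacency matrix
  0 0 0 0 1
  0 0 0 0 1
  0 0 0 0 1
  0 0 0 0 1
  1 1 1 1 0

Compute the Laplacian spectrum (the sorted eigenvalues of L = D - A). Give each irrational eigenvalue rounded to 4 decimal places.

With the vertex order [a, b, c, d, e], the degrees are [1, 1, 1, 1, 4], giving D = diag(1, 1, 1, 1, 4) and L = D - A. L is symmetric positive semidefinite, so every eigenvalue is real and nonnegative. By the matrix-tree theorem the graph has (1/5) * product of the nonzero eigenvalues = 1 spanning tree.

[0, 1, 1, 1, 5]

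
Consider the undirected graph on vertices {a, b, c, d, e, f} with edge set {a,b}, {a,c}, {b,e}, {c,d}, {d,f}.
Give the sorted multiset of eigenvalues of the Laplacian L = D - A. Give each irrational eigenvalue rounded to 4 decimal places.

Reading degrees in the order [a, b, c, d, e, f] gives [2, 2, 2, 2, 1, 1]; set D = diag(2, 2, 2, 2, 1, 1) and form L = D - A. Diagonalising L (or applying a numerical eigensolver to the 6x6 matrix) gives the spectrum above. By the matrix-tree theorem the graph has (1/6) * product of the nonzero eigenvalues = 1 spanning tree.

[0, 0.2679, 1, 2, 3, 3.7321]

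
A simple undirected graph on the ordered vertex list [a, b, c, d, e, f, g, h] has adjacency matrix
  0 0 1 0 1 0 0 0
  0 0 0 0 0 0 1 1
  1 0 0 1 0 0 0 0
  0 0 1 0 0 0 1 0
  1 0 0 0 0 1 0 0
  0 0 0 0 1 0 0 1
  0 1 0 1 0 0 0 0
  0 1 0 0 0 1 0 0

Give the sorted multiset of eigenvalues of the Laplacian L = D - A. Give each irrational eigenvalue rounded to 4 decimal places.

With the vertex order [a, b, c, d, e, f, g, h], the degrees are [2, 2, 2, 2, 2, 2, 2, 2], giving D = diag(2, 2, 2, 2, 2, 2, 2, 2) and L = D - A. The multiplicity of 0 as a Laplacian eigenvalue equals the number of connected components. The single zero eigenvalue shows the graph is connected. The largest eigenvalue, 4, is at most the vertex count 8.

[0, 0.5858, 0.5858, 2, 2, 3.4142, 3.4142, 4]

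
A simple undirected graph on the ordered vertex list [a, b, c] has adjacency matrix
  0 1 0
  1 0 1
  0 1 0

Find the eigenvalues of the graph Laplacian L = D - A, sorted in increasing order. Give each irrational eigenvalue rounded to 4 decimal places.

[0, 1, 3]

Reading degrees in the order [a, b, c] gives [1, 2, 1]; set D = diag(1, 2, 1) and form L = D - A. L is symmetric positive semidefinite, so every eigenvalue is real and nonnegative. The single zero eigenvalue shows the graph is connected.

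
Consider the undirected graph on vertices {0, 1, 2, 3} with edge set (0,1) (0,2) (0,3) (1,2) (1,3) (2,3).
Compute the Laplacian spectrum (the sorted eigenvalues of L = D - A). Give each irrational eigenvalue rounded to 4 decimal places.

[0, 4, 4, 4]

Reading degrees in the order [0, 1, 2, 3] gives [3, 3, 3, 3]; set D = diag(3, 3, 3, 3) and form L = D - A. Diagonalising L (or applying a numerical eigensolver to the 4x4 matrix) gives the spectrum above. By the matrix-tree theorem the graph has (1/4) * product of the nonzero eigenvalues = 16 spanning trees. The largest eigenvalue, 4, is at most the vertex count 4.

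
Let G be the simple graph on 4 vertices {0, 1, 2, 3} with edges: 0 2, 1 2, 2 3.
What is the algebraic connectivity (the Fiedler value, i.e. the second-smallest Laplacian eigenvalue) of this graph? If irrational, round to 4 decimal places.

With the vertex order [0, 1, 2, 3], the degrees are [1, 1, 3, 1], giving D = diag(1, 1, 3, 1) and L = D - A. Computing the eigenvalues of L and sorting gives [0, 1, 1, 4]. The Fiedler value lambda_2 = 1 is strictly positive, so the graph is connected. There is one zero in the spectrum, matching the 1 component. The eigenvalues sum to 6, which equals trace(L) = 2|E|.

1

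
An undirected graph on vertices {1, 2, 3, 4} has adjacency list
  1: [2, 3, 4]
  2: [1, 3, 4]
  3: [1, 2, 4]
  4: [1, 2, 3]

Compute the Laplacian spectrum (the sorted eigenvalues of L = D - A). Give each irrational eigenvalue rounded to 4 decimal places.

With the vertex order [1, 2, 3, 4], the degrees are [3, 3, 3, 3], giving D = diag(3, 3, 3, 3) and L = D - A. The multiplicity of 0 as a Laplacian eigenvalue equals the number of connected components. By the matrix-tree theorem the graph has (1/4) * product of the nonzero eigenvalues = 16 spanning trees. The largest eigenvalue, 4, is at most the vertex count 4.

[0, 4, 4, 4]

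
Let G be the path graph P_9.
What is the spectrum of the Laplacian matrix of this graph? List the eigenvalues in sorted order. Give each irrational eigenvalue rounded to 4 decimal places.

[0, 0.1206, 0.4679, 1, 1.6527, 2.3473, 3, 3.5321, 3.8794]

The graph has 9 vertices and degree multiset [2, 2, 2, 2, 2, 2, 2, 1, 1]; D is the diagonal matrix of degrees and L = D - A. The multiplicity of 0 as a Laplacian eigenvalue equals the number of connected components. The eigenvalues sum to 16, which equals trace(L) = 2|E|.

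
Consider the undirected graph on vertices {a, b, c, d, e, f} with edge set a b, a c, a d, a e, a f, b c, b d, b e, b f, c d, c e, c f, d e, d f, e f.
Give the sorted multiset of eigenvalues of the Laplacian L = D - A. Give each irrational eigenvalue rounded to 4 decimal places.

[0, 6, 6, 6, 6, 6]

Reading degrees in the order [a, b, c, d, e, f] gives [5, 5, 5, 5, 5, 5]; set D = diag(5, 5, 5, 5, 5, 5) and form L = D - A. L is symmetric positive semidefinite, so every eigenvalue is real and nonnegative. The single zero eigenvalue shows the graph is connected. The largest eigenvalue, 6, is at most the vertex count 6.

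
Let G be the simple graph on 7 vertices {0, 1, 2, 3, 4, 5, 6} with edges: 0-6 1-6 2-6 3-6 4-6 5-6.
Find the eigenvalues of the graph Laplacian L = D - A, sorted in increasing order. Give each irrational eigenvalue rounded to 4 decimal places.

[0, 1, 1, 1, 1, 1, 7]

Each diagonal entry of L is the vertex degree and each off-diagonal entry is -1 where an edge is present, 0 otherwise; in the order [0, 1, 2, 3, 4, 5, 6] the diagonal is [1, 1, 1, 1, 1, 1, 6]. Diagonalising L (or applying a numerical eigensolver to the 7x7 matrix) gives the spectrum above. By the matrix-tree theorem the graph has (1/7) * product of the nonzero eigenvalues = 1 spanning tree. The eigenvalues sum to 12, which equals trace(L) = 2|E|.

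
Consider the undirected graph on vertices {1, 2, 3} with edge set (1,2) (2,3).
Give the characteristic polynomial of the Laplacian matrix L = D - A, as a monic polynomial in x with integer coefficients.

x^3 - 4x^2 + 3x

Reading degrees in the order [1, 2, 3] gives [1, 2, 1]; set D = diag(1, 2, 1) and form L = D - A. L has integer entries, so p(x) = det(xI - L) has integer coefficients. Expanding the determinant yields x^3 - 4x^2 + 3x. The constant term is 0 because L is singular (the all-ones vector lies in its kernel). The eigenvalues sum to 4, which equals trace(L) = 2|E|.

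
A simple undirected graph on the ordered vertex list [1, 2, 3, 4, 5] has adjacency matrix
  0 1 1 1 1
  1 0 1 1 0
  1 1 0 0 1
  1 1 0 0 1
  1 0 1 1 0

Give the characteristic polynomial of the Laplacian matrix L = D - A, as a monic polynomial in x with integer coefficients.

x^5 - 16x^4 + 94x^3 - 240x^2 + 225x

Reading degrees in the order [1, 2, 3, 4, 5] gives [4, 3, 3, 3, 3]; set D = diag(4, 3, 3, 3, 3) and form L = D - A. The eigenvalues of L are [0, 3, 3, 5, 5]; the characteristic polynomial is the product of (x - lambda_i), which multiplies out to x^5 - 16x^4 + 94x^3 - 240x^2 + 225x. The constant term is 0 because L is singular (the all-ones vector lies in its kernel). By the matrix-tree theorem the graph has (1/5) * product of the nonzero eigenvalues = 45 spanning trees.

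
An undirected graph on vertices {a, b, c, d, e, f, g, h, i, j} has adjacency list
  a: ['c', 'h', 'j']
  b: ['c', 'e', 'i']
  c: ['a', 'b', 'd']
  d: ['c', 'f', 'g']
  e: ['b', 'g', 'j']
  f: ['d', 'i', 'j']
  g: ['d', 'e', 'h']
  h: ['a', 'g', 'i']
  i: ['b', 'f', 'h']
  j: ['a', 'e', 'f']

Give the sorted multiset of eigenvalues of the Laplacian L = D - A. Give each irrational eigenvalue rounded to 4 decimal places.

[0, 2, 2, 2, 2, 2, 5, 5, 5, 5]

Each diagonal entry of L is the vertex degree and each off-diagonal entry is -1 where an edge is present, 0 otherwise; in the order [a, b, c, d, e, f, g, h, i, j] the diagonal is [3, 3, 3, 3, 3, 3, 3, 3, 3, 3]. The multiplicity of 0 as a Laplacian eigenvalue equals the number of connected components. The eigenvalues sum to 30, which equals trace(L) = 2|E|.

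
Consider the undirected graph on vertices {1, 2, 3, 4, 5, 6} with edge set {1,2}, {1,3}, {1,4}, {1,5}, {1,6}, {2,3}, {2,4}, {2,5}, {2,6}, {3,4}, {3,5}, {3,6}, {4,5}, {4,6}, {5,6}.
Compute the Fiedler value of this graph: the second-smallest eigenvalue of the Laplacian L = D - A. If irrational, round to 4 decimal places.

6

With the vertex order [1, 2, 3, 4, 5, 6], the degrees are [5, 5, 5, 5, 5, 5], giving D = diag(5, 5, 5, 5, 5, 5) and L = D - A. Computing the eigenvalues of L and sorting gives [0, 6, 6, 6, 6, 6]. The Fiedler value lambda_2 = 6 is strictly positive, so the graph is connected. The eigenvalues sum to 30, which equals trace(L) = 2|E|. By the matrix-tree theorem the graph has (1/6) * product of the nonzero eigenvalues = 1296 spanning trees.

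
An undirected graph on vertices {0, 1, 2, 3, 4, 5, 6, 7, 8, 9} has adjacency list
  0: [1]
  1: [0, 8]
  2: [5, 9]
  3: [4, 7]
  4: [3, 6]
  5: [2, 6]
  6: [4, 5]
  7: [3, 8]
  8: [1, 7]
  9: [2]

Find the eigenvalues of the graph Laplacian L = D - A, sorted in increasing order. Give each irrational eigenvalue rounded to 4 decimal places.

With the vertex order [0, 1, 2, 3, 4, 5, 6, 7, 8, 9], the degrees are [1, 2, 2, 2, 2, 2, 2, 2, 2, 1], giving D = diag(1, 2, 2, 2, 2, 2, 2, 2, 2, 1) and L = D - A. Diagonalising L (or applying a numerical eigensolver to the 10x10 matrix) gives the spectrum above. There is one zero in the spectrum, matching the 1 component.

[0, 0.0979, 0.3820, 0.8244, 1.3820, 2, 2.6180, 3.1756, 3.6180, 3.9021]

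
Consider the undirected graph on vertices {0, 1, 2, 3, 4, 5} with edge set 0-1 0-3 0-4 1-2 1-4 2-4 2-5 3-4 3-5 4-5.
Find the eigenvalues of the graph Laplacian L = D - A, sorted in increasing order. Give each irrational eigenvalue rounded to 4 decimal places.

Each diagonal entry of L is the vertex degree and each off-diagonal entry is -1 where an edge is present, 0 otherwise; in the order [0, 1, 2, 3, 4, 5] the diagonal is [3, 3, 3, 3, 5, 3]. Diagonalising L (or applying a numerical eigensolver to the 6x6 matrix) gives the spectrum above. The single zero eigenvalue shows the graph is connected. There is one zero in the spectrum, matching the 1 component.

[0, 2.3820, 2.3820, 4.6180, 4.6180, 6]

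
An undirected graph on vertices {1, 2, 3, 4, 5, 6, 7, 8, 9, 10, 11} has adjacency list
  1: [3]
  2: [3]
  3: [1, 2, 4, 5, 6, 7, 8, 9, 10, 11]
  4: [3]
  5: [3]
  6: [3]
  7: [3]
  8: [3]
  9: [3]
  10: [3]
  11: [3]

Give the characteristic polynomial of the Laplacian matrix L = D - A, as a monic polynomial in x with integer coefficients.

Reading degrees in the order [1, 2, 3, 4, 5, 6, 7, 8, 9, 10, 11] gives [1, 1, 10, 1, 1, 1, 1, 1, 1, 1, 1]; set D = diag(1, 1, 10, 1, 1, 1, 1, 1, 1, 1, 1) and form L = D - A. L has integer entries, so p(x) = det(xI - L) has integer coefficients. Expanding the determinant yields x^11 - 20x^10 + 135x^9 - 480x^8 + 1050x^7 - 1512x^6 + 1470x^5 - 960x^4 + 405x^3 - 100x^2 + 11x. Since p(0) = det(-L) = 0, x divides p(x). By the matrix-tree theorem the graph has (1/11) * product of the nonzero eigenvalues = 1 spanning tree. The largest eigenvalue, 11, is at most the vertex count 11.

x^11 - 20x^10 + 135x^9 - 480x^8 + 1050x^7 - 1512x^6 + 1470x^5 - 960x^4 + 405x^3 - 100x^2 + 11x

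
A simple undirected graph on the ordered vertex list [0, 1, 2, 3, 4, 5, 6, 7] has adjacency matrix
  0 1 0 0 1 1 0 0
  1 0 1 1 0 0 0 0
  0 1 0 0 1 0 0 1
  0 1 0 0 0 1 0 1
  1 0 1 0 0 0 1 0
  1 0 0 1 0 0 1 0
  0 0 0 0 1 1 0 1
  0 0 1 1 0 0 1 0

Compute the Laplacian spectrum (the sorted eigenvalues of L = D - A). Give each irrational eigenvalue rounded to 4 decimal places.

[0, 2, 2, 2, 4, 4, 4, 6]

Each diagonal entry of L is the vertex degree and each off-diagonal entry is -1 where an edge is present, 0 otherwise; in the order [0, 1, 2, 3, 4, 5, 6, 7] the diagonal is [3, 3, 3, 3, 3, 3, 3, 3]. L is symmetric positive semidefinite, so every eigenvalue is real and nonnegative. The single zero eigenvalue shows the graph is connected. The largest eigenvalue, 6, is at most the vertex count 8. The eigenvalues sum to 24, which equals trace(L) = 2|E|.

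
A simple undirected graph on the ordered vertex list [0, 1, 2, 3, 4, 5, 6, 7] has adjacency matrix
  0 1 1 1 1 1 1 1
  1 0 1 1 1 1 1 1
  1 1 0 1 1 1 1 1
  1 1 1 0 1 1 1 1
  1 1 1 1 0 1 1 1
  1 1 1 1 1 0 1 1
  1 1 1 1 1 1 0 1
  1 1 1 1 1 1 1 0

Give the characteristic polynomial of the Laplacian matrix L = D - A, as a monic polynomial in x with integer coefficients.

x^8 - 56x^7 + 1344x^6 - 17920x^5 + 143360x^4 - 688128x^3 + 1835008x^2 - 2097152x

With the vertex order [0, 1, 2, 3, 4, 5, 6, 7], the degrees are [7, 7, 7, 7, 7, 7, 7, 7], giving D = diag(7, 7, 7, 7, 7, 7, 7, 7) and L = D - A. Computing det(xI - L) by cofactor expansion (or equivalently via sum-over-permutations) gives x^8 - 56x^7 + 1344x^6 - 17920x^5 + 143360x^4 - 688128x^3 + 1835008x^2 - 2097152x. Since p(0) = det(-L) = 0, x divides p(x). The largest eigenvalue, 8, is at most the vertex count 8.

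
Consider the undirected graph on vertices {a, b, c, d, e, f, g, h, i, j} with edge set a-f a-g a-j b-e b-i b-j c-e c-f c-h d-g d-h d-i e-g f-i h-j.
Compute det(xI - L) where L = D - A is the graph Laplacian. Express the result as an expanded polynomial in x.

x^10 - 30x^9 + 390x^8 - 2880x^7 + 13305x^6 - 39882x^5 + 77640x^4 - 94800x^3 + 66000x^2 - 20000x

With the vertex order [a, b, c, d, e, f, g, h, i, j], the degrees are [3, 3, 3, 3, 3, 3, 3, 3, 3, 3], giving D = diag(3, 3, 3, 3, 3, 3, 3, 3, 3, 3) and L = D - A. L has integer entries, so p(x) = det(xI - L) has integer coefficients. Expanding the determinant yields x^10 - 30x^9 + 390x^8 - 2880x^7 + 13305x^6 - 39882x^5 + 77640x^4 - 94800x^3 + 66000x^2 - 20000x. The constant term is 0 because L is singular (the all-ones vector lies in its kernel). There is one zero in the spectrum, matching the 1 component. By the matrix-tree theorem the graph has (1/10) * product of the nonzero eigenvalues = 2000 spanning trees.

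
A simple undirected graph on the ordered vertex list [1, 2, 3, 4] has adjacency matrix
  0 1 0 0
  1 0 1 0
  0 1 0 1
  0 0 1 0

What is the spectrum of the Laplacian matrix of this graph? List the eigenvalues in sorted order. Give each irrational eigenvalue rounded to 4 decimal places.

With the vertex order [1, 2, 3, 4], the degrees are [1, 2, 2, 1], giving D = diag(1, 2, 2, 1) and L = D - A. L is symmetric positive semidefinite, so every eigenvalue is real and nonnegative. The eigenvalues sum to 6, which equals trace(L) = 2|E|.

[0, 0.5858, 2, 3.4142]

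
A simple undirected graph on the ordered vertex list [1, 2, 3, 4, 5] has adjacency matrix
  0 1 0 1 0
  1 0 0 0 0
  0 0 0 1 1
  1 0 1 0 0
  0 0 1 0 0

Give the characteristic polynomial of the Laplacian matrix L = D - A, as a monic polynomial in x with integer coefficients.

x^5 - 8x^4 + 21x^3 - 20x^2 + 5x

Reading degrees in the order [1, 2, 3, 4, 5] gives [2, 1, 2, 2, 1]; set D = diag(2, 1, 2, 2, 1) and form L = D - A. L has integer entries, so p(x) = det(xI - L) has integer coefficients. Expanding the determinant yields x^5 - 8x^4 + 21x^3 - 20x^2 + 5x. Since p(0) = det(-L) = 0, x divides p(x).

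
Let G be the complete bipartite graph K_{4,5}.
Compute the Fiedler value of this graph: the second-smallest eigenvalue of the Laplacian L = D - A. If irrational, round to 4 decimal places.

The graph has 9 vertices and degree multiset [5, 5, 5, 5, 4, 4, 4, 4, 4]; D is the diagonal matrix of degrees and L = D - A. The smallest Laplacian eigenvalue is always 0. The next one, lambda_2 = 4, measures how hard the graph is to disconnect: larger values mean better connectivity.

4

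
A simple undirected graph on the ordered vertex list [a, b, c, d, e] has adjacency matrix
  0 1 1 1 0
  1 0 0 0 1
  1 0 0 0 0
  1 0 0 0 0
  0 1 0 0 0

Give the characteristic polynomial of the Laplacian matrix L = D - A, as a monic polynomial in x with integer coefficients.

Reading degrees in the order [a, b, c, d, e] gives [3, 2, 1, 1, 1]; set D = diag(3, 2, 1, 1, 1) and form L = D - A. Computing det(xI - L) by cofactor expansion (or equivalently via sum-over-permutations) gives x^5 - 8x^4 + 20x^3 - 18x^2 + 5x. Since p(0) = det(-L) = 0, x divides p(x). The eigenvalues sum to 8, which equals trace(L) = 2|E|. The largest eigenvalue, 4.1701, is at most the vertex count 5.

x^5 - 8x^4 + 20x^3 - 18x^2 + 5x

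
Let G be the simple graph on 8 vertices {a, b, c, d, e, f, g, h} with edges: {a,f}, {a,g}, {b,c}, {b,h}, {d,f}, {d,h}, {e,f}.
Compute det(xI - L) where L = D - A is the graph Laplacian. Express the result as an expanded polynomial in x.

Each diagonal entry of L is the vertex degree and each off-diagonal entry is -1 where an edge is present, 0 otherwise; in the order [a, b, c, d, e, f, g, h] the diagonal is [2, 2, 1, 2, 1, 3, 1, 2]. Computing det(xI - L) by cofactor expansion (or equivalently via sum-over-permutations) gives x^8 - 14x^7 + 77x^6 - 212x^5 + 308x^4 - 228x^3 + 76x^2 - 8x. The coefficient of x^7 equals -trace(L) = -14, matching the sum of degrees. There is one zero in the spectrum, matching the 1 component.

x^8 - 14x^7 + 77x^6 - 212x^5 + 308x^4 - 228x^3 + 76x^2 - 8x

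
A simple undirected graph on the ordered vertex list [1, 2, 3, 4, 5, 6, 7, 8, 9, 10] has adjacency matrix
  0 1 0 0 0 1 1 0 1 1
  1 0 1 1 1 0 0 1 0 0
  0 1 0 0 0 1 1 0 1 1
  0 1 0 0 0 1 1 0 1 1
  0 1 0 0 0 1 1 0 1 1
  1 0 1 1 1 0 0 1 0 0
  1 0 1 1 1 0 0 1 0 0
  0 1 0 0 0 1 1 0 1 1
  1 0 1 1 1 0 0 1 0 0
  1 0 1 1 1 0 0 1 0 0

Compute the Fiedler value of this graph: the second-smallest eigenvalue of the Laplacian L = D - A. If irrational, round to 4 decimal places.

5

Each diagonal entry of L is the vertex degree and each off-diagonal entry is -1 where an edge is present, 0 otherwise; in the order [1, 2, 3, 4, 5, 6, 7, 8, 9, 10] the diagonal is [5, 5, 5, 5, 5, 5, 5, 5, 5, 5]. The sorted Laplacian eigenvalues are [0, 5, 5, 5, 5, 5, 5, 5, 5, 10]; the algebraic connectivity is the second entry, 5. The largest eigenvalue, 10, is at most the vertex count 10.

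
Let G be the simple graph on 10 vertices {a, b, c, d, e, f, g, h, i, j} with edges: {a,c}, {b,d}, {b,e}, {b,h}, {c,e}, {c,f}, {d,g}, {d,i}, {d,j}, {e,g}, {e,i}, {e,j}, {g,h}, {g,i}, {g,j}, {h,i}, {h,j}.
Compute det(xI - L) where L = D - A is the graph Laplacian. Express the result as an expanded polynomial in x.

x^10 - 34x^9 + 494x^8 - 4004x^7 + 19793x^6 - 61130x^5 + 115648x^4 - 124912x^3 + 65664x^2 - 11520x

With the vertex order [a, b, c, d, e, f, g, h, i, j], the degrees are [1, 3, 3, 4, 5, 1, 5, 4, 4, 4], giving D = diag(1, 3, 3, 4, 5, 1, 5, 4, 4, 4) and L = D - A. L has integer entries, so p(x) = det(xI - L) has integer coefficients. Expanding the determinant yields x^10 - 34x^9 + 494x^8 - 4004x^7 + 19793x^6 - 61130x^5 + 115648x^4 - 124912x^3 + 65664x^2 - 11520x. The coefficient of x^9 equals -trace(L) = -34, matching the sum of degrees. The eigenvalues sum to 34, which equals trace(L) = 2|E|.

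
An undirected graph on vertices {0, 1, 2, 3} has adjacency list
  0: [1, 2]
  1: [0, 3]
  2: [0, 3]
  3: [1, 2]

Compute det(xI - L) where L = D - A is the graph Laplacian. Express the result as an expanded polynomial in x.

Each diagonal entry of L is the vertex degree and each off-diagonal entry is -1 where an edge is present, 0 otherwise; in the order [0, 1, 2, 3] the diagonal is [2, 2, 2, 2]. The eigenvalues of L are [0, 2, 2, 4]; the characteristic polynomial is the product of (x - lambda_i), which multiplies out to x^4 - 8x^3 + 20x^2 - 16x. Since p(0) = det(-L) = 0, x divides p(x). There is one zero in the spectrum, matching the 1 component.

x^4 - 8x^3 + 20x^2 - 16x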